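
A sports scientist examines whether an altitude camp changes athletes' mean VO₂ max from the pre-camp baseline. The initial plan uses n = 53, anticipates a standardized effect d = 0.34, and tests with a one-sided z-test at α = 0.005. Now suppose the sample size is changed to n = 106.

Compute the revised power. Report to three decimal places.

Power ≈ 0.822

With n = 106: δ = d·√n = 0.34 × √106 = 3.5005. Critical value z_{0.005} = 2.576.
Revised power = P(Z > 2.576 − δ) = Φ(0.925) = 0.8224.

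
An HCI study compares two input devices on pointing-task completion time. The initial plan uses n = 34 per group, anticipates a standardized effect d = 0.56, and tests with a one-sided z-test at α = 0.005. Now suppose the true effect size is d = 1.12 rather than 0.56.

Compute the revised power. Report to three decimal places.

With d = 1.12: δ = d·√(n/2) = 1.12 × √(34/2) = 4.6179. Critical value z_{0.005} = 2.576.
Revised power = Φ(δ − 2.576) = Φ(2.042) = 0.9794.

Power ≈ 0.979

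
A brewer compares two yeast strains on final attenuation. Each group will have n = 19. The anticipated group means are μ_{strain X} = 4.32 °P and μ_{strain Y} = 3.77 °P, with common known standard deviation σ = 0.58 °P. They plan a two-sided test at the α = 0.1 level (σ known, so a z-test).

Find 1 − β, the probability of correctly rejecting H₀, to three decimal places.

Standardized effect: d = |μ_{strain X} − μ_{strain Y}| / σ = |4.32 − 3.77| / 0.58 = 0.9483
Noncentrality parameter: δ = d·√(n/2) = 0.9483 × √(19/2) = 2.9228
Two-sided α = 0.1 → critical value z_{0.05} = 1.645.
Power = Φ(δ − 1.645) + Φ(−δ − 1.645) = Φ(1.278) + Φ(-4.568) = 0.8994 + 0.0000 = 0.8994.

Power ≈ 0.899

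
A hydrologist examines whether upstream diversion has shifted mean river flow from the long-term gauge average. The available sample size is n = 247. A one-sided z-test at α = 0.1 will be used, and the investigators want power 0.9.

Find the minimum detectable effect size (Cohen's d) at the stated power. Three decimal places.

d ≈ 0.163

Need Φ(δ − 1.282) = 0.9, so δ = 1.282 + 1.282 = 2.563.
δ = d·√n ⇒ d = δ/√n = 2.563/√247 = 0.1631.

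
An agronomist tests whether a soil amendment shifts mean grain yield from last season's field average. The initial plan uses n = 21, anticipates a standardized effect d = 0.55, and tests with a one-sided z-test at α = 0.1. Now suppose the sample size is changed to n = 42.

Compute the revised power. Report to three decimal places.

With n = 42: δ = d·√n = 0.55 × √42 = 3.5644. Critical value z_{0.1} = 1.282.
Revised power = P(Z > 1.282 − δ) = Φ(2.283) = 0.9888.

Power ≈ 0.989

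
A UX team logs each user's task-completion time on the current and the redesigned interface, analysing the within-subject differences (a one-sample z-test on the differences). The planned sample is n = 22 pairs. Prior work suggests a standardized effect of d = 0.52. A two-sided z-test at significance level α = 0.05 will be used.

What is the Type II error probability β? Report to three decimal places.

β ≈ 0.316

Noncentrality parameter: δ = d·√n = 0.52 × √22 = 2.4390
Critical value for a two-sided test at α = 0.05: z_{α/2} = 1.960.
Power = Φ(δ − 1.960) + Φ(−δ − 1.960) = Φ(0.479) + Φ(-4.399) = 0.6840 + 0.0000 = 0.6841.
Type II error: β = 1 − power = 1 − 0.6841 = 0.3159.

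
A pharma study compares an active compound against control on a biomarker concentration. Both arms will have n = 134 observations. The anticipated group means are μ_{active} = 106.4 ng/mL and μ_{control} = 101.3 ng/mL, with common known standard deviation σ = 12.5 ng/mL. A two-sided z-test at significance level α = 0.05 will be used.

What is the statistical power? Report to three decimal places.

Standardized effect: d = |μ_{active} − μ_{control}| / σ = |106.4 − 101.3| / 12.5 = 0.4080
Noncentrality parameter: δ = d·√(n/2) = 0.4080 × √(134/2) = 3.3396
Critical value for a two-sided test at α = 0.05: z_{α/2} = 1.960.
Power = Φ(δ − 1.960) + Φ(−δ − 1.960) = Φ(1.380) + Φ(-5.300) = 0.9162 + 0.0000 = 0.9162.

Power ≈ 0.916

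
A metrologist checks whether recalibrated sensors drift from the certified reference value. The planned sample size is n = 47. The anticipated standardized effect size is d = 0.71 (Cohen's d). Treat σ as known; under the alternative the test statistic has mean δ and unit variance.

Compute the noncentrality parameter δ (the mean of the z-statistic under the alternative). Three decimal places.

δ ≈ 4.868

The noncentrality parameter scales effect size by the design's sample-size factor: δ = d·√n = 0.71 × √47 = 4.8675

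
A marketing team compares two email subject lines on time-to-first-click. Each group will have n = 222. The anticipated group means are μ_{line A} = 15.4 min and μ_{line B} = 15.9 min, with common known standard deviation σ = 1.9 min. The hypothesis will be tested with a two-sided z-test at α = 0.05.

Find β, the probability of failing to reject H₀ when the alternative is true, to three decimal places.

Standardized effect: d = |μ_{line A} − μ_{line B}| / σ = |15.4 − 15.9| / 1.9 = 0.2632
Noncentrality parameter: δ = d·√(n/2) = 0.2632 × √(222/2) = 2.7725
Two-sided α = 0.05 → critical value z_{0.025} = 1.960.
Power = Φ(δ − 1.960) + Φ(−δ − 1.960) = Φ(0.813) + Φ(-4.733) = 0.7918 + 0.0000 = 0.7918.
Type II error: β = 1 − power = 1 − 0.7918 = 0.2082.

β ≈ 0.208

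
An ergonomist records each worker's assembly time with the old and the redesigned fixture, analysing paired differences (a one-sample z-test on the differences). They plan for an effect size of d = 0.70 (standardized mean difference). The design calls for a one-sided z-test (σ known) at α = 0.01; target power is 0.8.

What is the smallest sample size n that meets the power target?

n = 21

Set Φ(δ − 2.326) = 0.8; then δ − 2.326 = Φ⁻¹(0.8) = 0.842, giving δ = 3.168.
δ = d·√n ⇒ n = (δ/d)² = (3.168 / 0.70)² = 20.48.
Rounding up, n = 21.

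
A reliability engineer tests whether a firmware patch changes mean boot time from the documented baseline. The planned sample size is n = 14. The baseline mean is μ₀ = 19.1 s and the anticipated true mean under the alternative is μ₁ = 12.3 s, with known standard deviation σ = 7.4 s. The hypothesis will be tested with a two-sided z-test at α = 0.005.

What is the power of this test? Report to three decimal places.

Standardized effect: d = |μ₁ − μ₀| / σ = |12.3 − 19.1| / 7.4 = 0.9189
Noncentrality parameter: δ = d·√n = 0.9189 × √14 = 3.4383
Critical value for a two-sided test at α = 0.005: z_{α/2} = 2.807.
Power = Φ(δ − 2.807) + Φ(−δ − 2.807) = Φ(0.631) + Φ(-6.245) = 0.7361 + 0.0000 = 0.7361.

Power ≈ 0.736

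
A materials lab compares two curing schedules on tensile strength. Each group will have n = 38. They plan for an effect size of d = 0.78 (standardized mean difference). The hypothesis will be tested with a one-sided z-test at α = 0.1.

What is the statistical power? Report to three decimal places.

Noncentrality parameter: δ = d·√(n/2) = 0.78 × √(38/2) = 3.3999
One-sided α = 0.1 → critical value z_{0.1} = 1.282.
Power = Φ(δ − 1.282) = Φ(2.118) = 0.9829.

Power ≈ 0.983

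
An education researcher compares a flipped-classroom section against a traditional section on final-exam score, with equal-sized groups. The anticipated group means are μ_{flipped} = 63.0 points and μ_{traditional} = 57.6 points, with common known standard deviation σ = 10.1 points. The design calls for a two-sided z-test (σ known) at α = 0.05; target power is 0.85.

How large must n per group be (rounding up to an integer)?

n = 63 per group

Standardized effect: d = |μ_{flipped} − μ_{traditional}| / σ = |63.0 − 57.6| / 10.1 = 0.5347
For power 0.85 need Φ(δ − z_{0.025}) = 0.85, so δ = z_{0.025} + z_{0.15} = 1.960 + 1.036 = 2.996.
(The Φ(−δ − z_{α/2}) term is vanishingly small for δ > 0 and is dropped in the standard sample-size formula.)
δ = d·√(n/2) ⇒ n = 2(δ/d)² = 2 × (2.996 / 0.5347)² = 62.82.
Round up to the next whole unit.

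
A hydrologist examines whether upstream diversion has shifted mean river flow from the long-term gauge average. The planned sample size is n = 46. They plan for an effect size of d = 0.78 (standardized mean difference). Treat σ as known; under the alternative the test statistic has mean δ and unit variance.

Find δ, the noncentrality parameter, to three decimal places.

δ ≈ 5.290

The noncentrality parameter scales effect size by the design's sample-size factor: δ = d·√n = 0.78 × √46 = 5.2902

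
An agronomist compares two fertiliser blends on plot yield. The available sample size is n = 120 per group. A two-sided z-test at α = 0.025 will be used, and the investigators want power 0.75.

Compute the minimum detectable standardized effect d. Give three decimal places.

d ≈ 0.376

Need Φ(δ − 2.241) = 0.75, so δ = 2.241 + 0.674 = 2.916.
(Lower-tail contribution to power is negligible for δ > 0.)
δ = d·√(n/2) ⇒ d = δ/√(n/2) = 2.916/√(120/2) = 0.3764.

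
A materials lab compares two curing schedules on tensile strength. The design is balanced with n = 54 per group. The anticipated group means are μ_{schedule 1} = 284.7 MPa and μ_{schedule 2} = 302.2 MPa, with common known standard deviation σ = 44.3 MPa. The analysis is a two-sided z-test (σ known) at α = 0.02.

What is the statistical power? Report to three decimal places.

Standardized effect: d = |μ_{schedule 1} − μ_{schedule 2}| / σ = |284.7 − 302.2| / 44.3 = 0.3950
Noncentrality parameter: λ = d·√(n/2) = 0.3950 × √(54/2) = 2.0527
Two-sided α = 0.02 → critical value z_{0.01} = 2.326.
Power = Φ(λ − 2.326) + Φ(−λ − 2.326) = Φ(-0.274) + Φ(-4.379) = 0.3922 + 0.0000 = 0.3922.

Power ≈ 0.392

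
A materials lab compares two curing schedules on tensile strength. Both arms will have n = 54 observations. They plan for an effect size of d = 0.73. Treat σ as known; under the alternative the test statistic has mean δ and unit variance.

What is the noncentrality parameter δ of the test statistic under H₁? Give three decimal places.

δ ≈ 3.793

The noncentrality parameter scales effect size by the design's sample-size factor: δ = d·√(n/2) = 0.73 × √(54/2) = 3.7932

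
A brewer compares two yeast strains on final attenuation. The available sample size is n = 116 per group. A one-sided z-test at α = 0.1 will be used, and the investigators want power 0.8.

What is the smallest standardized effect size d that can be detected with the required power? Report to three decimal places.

Required noncentrality: δ = z_{0.1} + z_{0.20} = 1.282 + 0.842 = 2.123.
δ = d·√(n/2) ⇒ d = δ/√(n/2) = 2.123/√(116/2) = 0.2788.

d ≈ 0.279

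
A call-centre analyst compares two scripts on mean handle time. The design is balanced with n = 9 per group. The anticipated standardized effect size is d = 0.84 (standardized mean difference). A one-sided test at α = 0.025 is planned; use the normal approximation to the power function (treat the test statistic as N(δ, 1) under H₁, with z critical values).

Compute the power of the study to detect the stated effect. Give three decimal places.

Power ≈ 0.429

Noncentrality parameter: δ = d·√(n/2) = 0.84 × √(9/2) = 1.7819
Critical value for a one-sided test at α = 0.025: z_α = 1.960.
Power = P(Z > 1.960 − δ) = Φ(-0.178) = 0.4293.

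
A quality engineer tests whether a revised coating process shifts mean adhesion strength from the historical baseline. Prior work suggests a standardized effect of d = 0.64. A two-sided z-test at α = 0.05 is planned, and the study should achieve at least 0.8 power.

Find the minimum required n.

n = 20

Set Φ(δ − 1.960) = 0.8; then δ − 1.960 = Φ⁻¹(0.8) = 0.842, giving δ = 2.802.
(For δ > 0 the lower-tail rejection region contributes negligibly to power, so the one-term inversion is standard.)
δ = d·√n ⇒ n = (δ/d)² = (2.802 / 0.64)² = 19.16.
Round up to the next whole unit.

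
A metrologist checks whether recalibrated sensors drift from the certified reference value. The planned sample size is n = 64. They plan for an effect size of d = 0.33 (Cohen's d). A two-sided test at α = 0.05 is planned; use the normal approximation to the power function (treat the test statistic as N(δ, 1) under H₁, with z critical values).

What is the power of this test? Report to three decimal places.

Power ≈ 0.752

Noncentrality parameter: δ = d·√n = 0.33 × √64 = 2.6400
Two-sided α = 0.05 → critical value z_{0.025} = 1.960.
Power = Φ(δ − 1.960) + Φ(−δ − 1.960) = Φ(0.680) + Φ(-4.600) = 0.7518 + 0.0000 = 0.7518.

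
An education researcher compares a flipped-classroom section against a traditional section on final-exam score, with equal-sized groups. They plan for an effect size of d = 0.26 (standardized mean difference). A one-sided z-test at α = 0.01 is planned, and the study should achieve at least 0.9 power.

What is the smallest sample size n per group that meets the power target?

n = 386 per group

For power 0.9 need Φ(δ − z_{0.01}) = 0.9, so δ = z_{0.01} + z_{0.10} = 2.326 + 1.282 = 3.608.
δ = d·√(n/2) ⇒ n = 2(δ/d)² = 2 × (3.608 / 0.26)² = 385.12.
Rounding up, n = 386 per group.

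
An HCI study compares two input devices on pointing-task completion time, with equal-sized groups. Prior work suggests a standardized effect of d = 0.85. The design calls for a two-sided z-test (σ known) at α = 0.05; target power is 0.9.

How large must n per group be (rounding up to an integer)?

n = 30 per group

Set Φ(δ − 1.960) = 0.9; then δ − 1.960 = Φ⁻¹(0.9) = 1.282, giving δ = 3.242.
(The Φ(−δ − z_{α/2}) term is vanishingly small for δ > 0 and is dropped in the standard sample-size formula.)
δ = d·√(n/2) ⇒ n = 2(δ/d)² = 2 × (3.242 / 0.85)² = 29.09.
Rounding up, n = 30 per group.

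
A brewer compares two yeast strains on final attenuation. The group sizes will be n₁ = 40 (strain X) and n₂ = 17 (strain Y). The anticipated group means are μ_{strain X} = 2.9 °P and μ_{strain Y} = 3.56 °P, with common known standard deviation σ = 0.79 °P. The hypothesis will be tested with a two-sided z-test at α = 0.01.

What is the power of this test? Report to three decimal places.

Standardized effect: d = |μ_{strain X} − μ_{strain Y}| / σ = |2.9 − 3.56| / 0.79 = 0.8354
Noncentrality parameter: δ = d / √(1/n₁ + 1/n₂) = 0.8354 / √(1/40 + 1/17) = 2.8856
Critical value for a two-sided test at α = 0.01: z_{α/2} = 2.576.
Power = Φ(δ − 2.576) + Φ(−δ − 2.576) = Φ(0.310) + Φ(-5.461) = 0.6216 + 0.0000 = 0.6216.

Power ≈ 0.622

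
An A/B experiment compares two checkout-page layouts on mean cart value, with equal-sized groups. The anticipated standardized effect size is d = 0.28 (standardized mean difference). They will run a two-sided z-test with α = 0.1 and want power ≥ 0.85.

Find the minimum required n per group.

n = 184 per group

For power 0.85 need Φ(δ − z_{0.05}) = 0.85, so δ = z_{0.05} + z_{0.15} = 1.645 + 1.036 = 2.681.
(Ignoring the negligible lower-tail rejection probability gives the usual closed-form inversion.)
δ = d·√(n/2) ⇒ n = 2(δ/d)² = 2 × (2.681 / 0.28)² = 183.40.
Round up to the next whole unit.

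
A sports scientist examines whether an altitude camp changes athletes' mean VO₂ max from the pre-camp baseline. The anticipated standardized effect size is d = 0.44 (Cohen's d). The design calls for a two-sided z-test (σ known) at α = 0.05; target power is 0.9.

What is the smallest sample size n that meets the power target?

n = 55

Set Φ(δ − 1.960) = 0.9; then δ − 1.960 = Φ⁻¹(0.9) = 1.282, giving δ = 3.242.
(For δ > 0 the lower-tail rejection region contributes negligibly to power, so the one-term inversion is standard.)
δ = d·√n ⇒ n = (δ/d)² = (3.242 / 0.44)² = 54.27.
Round up to the next whole unit.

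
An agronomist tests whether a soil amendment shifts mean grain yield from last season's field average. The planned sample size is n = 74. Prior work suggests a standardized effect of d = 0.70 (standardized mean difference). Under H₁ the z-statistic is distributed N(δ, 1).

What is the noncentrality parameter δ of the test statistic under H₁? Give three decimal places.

δ ≈ 6.022

The noncentrality parameter scales effect size by the design's sample-size factor: δ = d·√n = 0.70 × √74 = 6.0216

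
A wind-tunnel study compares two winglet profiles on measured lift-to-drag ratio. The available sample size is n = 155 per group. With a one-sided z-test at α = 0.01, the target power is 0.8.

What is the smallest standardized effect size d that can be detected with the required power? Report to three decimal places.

d ≈ 0.360

Need Φ(δ − 2.326) = 0.8, so δ = 2.326 + 0.842 = 3.168.
δ = d·√(n/2) ⇒ d = δ/√(n/2) = 3.168/√(155/2) = 0.3599.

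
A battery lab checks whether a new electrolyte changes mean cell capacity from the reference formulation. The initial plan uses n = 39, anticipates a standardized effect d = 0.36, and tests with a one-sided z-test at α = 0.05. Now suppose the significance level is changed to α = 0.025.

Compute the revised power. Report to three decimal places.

Power ≈ 0.613

δ = d·√n = 0.36 × √39 = 2.2482 (unchanged). New critical value: z_{0.025} = 1.960.
Revised power = P(Z > 1.960 − δ) = Φ(0.288) = 0.6134.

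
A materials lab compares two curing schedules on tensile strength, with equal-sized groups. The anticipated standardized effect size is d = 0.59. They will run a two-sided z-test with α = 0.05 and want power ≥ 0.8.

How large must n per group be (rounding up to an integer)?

Set Φ(δ − 1.960) = 0.8; then δ − 1.960 = Φ⁻¹(0.8) = 0.842, giving δ = 2.802.
(For δ > 0 the lower-tail rejection region contributes negligibly to power, so the one-term inversion is standard.)
δ = d·√(n/2) ⇒ n = 2(δ/d)² = 2 × (2.802 / 0.59)² = 45.10.
Round up to the next whole unit.

n = 46 per group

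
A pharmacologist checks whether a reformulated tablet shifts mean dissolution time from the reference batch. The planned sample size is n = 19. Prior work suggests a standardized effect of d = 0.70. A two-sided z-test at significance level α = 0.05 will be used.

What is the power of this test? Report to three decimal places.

Noncentrality parameter: δ = d·√n = 0.70 × √19 = 3.0512
Critical value for a two-sided test at α = 0.05: z_{α/2} = 1.960.
Power = Φ(δ − 1.960) + Φ(−δ − 1.960) = Φ(1.091) + Φ(-5.011) = 0.8624 + 0.0000 = 0.8624.

Power ≈ 0.862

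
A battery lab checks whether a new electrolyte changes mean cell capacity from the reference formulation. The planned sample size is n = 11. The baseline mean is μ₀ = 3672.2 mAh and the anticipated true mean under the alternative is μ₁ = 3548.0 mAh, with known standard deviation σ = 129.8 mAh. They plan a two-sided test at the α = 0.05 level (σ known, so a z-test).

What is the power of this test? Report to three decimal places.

Standardized effect: d = |μ₁ − μ₀| / σ = |3548.0 − 3672.2| / 129.8 = 0.9569
Noncentrality parameter: δ = d·√n = 0.9569 × √11 = 3.1735
Critical value for a two-sided test at α = 0.05: z_{α/2} = 1.960.
Power = Φ(δ − 1.960) + Φ(−δ − 1.960) = Φ(1.214) + Φ(-5.133) = 0.8875 + 0.0000 = 0.8875.

Power ≈ 0.888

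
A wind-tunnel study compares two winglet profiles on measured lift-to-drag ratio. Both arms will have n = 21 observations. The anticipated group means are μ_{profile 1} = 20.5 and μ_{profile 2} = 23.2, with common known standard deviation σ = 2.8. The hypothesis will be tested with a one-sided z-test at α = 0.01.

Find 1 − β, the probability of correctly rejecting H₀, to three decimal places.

Standardized effect: d = |μ_{profile 1} − μ_{profile 2}| / σ = |20.5 − 23.2| / 2.8 = 0.9643
Noncentrality parameter: δ = d·√(n/2) = 0.9643 × √(21/2) = 3.1246
One-sided α = 0.01 → critical value z_{0.01} = 2.326.
Power = P(Z > 2.326 − δ) = Φ(0.798) = 0.7877.

Power ≈ 0.788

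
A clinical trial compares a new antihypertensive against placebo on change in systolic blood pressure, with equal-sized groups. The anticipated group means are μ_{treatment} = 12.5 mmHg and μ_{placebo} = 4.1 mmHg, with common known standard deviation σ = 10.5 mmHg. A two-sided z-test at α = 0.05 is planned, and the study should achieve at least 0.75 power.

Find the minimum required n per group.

n = 22 per group

Standardized effect: d = |μ_{treatment} − μ_{placebo}| / σ = |12.5 − 4.1| / 10.5 = 0.8000
Set Φ(δ − 1.960) = 0.75; then δ − 1.960 = Φ⁻¹(0.75) = 0.674, giving δ = 2.634.
(Ignoring the negligible lower-tail rejection probability gives the usual closed-form inversion.)
δ = d·√(n/2) ⇒ n = 2(δ/d)² = 2 × (2.634 / 0.8000)² = 21.69.
Round up to the next whole unit.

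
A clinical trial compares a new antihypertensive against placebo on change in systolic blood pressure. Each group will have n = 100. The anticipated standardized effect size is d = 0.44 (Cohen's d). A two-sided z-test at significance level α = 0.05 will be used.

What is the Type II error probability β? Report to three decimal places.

Noncentrality parameter: δ = d·√(n/2) = 0.44 × √(100/2) = 3.1113
Critical value for a two-sided test at α = 0.05: z_{α/2} = 1.960.
Power = Φ(δ − 1.960) + Φ(−δ − 1.960) = Φ(1.151) + Φ(-5.071) = 0.8752 + 0.0000 = 0.8752.
Type II error: β = 1 − power = 1 − 0.8752 = 0.1248.

β ≈ 0.125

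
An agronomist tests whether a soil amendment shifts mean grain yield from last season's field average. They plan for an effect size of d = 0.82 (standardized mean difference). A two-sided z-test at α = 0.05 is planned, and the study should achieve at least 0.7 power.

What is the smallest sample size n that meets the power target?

For power 0.7 need Φ(δ − z_{0.025}) = 0.7, so δ = z_{0.025} + z_{0.30} = 1.960 + 0.524 = 2.484.
(Ignoring the negligible lower-tail rejection probability gives the usual closed-form inversion.)
δ = d·√n ⇒ n = (δ/d)² = (2.484 / 0.82)² = 9.18.
Rounding up, n = 10.

n = 10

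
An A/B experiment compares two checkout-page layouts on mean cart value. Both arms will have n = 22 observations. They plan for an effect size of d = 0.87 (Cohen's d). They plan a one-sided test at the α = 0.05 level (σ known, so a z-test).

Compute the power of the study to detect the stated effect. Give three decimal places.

Noncentrality parameter: δ = d·√(n/2) = 0.87 × √(22/2) = 2.8855
Critical value for a one-sided test at α = 0.05: z_α = 1.645.
Power = P(Z > 1.645 − δ) = Φ(1.241) = 0.8926.

Power ≈ 0.893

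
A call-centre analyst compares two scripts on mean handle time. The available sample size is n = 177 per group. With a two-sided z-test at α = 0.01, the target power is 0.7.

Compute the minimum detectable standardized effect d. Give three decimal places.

Required noncentrality: δ = z_{0.005} + z_{0.30} = 2.576 + 0.524 = 3.100.
(Lower-tail contribution to power is negligible for δ > 0.)
δ = d·√(n/2) ⇒ d = δ/√(n/2) = 3.100/√(177/2) = 0.3296.

d ≈ 0.330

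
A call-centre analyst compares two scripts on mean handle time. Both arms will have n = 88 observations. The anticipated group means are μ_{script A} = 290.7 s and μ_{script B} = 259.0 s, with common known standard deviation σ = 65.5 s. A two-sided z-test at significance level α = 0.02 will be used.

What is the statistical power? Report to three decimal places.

Standardized effect: d = |μ_{script A} − μ_{script B}| / σ = |290.7 − 259.0| / 65.5 = 0.4840
Noncentrality parameter: δ = d·√(n/2) = 0.4840 × √(88/2) = 3.2103
Two-sided α = 0.02 → critical value z_{0.01} = 2.326.
Power = Φ(δ − 2.326) + Φ(−δ − 2.326) = Φ(0.884) + Φ(-5.537) = 0.8116 + 0.0000 = 0.8116.

Power ≈ 0.812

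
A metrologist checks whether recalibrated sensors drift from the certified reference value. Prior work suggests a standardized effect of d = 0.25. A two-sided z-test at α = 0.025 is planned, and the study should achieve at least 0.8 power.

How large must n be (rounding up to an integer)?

n = 153

For power 0.8 need Φ(δ − z_{0.0125}) = 0.8, so δ = z_{0.0125} + z_{0.20} = 2.241 + 0.842 = 3.083.
(The Φ(−δ − z_{α/2}) term is vanishingly small for δ > 0 and is dropped in the standard sample-size formula.)
δ = d·√n ⇒ n = (δ/d)² = (3.083 / 0.25)² = 152.08.
Round up to the next whole unit.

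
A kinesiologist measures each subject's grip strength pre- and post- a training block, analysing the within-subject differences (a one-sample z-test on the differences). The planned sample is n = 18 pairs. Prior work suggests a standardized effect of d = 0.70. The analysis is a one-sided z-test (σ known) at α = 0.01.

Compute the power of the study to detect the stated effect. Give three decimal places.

Noncentrality parameter: δ = d·√n = 0.70 × √18 = 2.9698
Critical value for a one-sided test at α = 0.01: z_α = 2.326.
Power = P(Z > 2.326 − δ) = Φ(0.644) = 0.7401.

Power ≈ 0.740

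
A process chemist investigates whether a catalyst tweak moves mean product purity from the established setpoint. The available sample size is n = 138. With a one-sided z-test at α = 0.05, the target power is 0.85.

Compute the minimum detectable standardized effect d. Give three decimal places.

d ≈ 0.228

Required noncentrality: δ = z_{0.05} + z_{0.15} = 1.645 + 1.036 = 2.681.
δ = d·√n ⇒ d = δ/√n = 2.681/√138 = 0.2282.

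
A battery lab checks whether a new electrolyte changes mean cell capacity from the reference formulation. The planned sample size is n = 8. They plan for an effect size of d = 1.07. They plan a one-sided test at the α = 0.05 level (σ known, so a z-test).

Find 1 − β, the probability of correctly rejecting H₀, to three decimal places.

Power ≈ 0.916

Noncentrality parameter: δ = d·√n = 1.07 × √8 = 3.0264
One-sided α = 0.05 → critical value z_{0.05} = 1.645.
Power = P(Z > 1.645 − δ) = Φ(1.382) = 0.9164.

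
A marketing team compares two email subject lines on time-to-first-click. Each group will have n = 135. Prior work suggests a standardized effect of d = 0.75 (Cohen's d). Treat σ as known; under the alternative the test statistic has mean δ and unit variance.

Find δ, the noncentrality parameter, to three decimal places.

δ = d·√(n/2) = 0.75 × √(135/2) = 6.1619

δ ≈ 6.162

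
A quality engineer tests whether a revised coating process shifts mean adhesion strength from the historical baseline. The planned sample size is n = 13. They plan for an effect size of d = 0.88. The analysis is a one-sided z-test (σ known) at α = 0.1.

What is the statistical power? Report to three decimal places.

Noncentrality parameter: δ = d·√n = 0.88 × √13 = 3.1729
One-sided α = 0.1 → critical value z_{0.1} = 1.282.
Power = P(Z > 1.282 − δ) = Φ(1.891) = 0.9707.

Power ≈ 0.971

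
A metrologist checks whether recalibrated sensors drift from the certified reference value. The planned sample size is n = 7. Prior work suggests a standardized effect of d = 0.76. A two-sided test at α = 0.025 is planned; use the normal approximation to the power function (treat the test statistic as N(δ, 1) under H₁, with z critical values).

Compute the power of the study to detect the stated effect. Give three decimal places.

Power ≈ 0.409

Noncentrality parameter: δ = d·√n = 0.76 × √7 = 2.0108
Two-sided α = 0.025 → critical value z_{0.0125} = 2.241.
Power = Φ(δ − 2.241) + Φ(−δ − 2.241) = Φ(-0.231) + Φ(-4.252) = 0.4088 + 0.0000 = 0.4088.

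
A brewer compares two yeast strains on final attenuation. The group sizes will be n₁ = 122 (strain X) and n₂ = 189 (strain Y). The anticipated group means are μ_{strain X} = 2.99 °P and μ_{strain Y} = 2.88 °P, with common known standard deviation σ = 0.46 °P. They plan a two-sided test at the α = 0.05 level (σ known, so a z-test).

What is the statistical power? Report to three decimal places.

Power ≈ 0.539

Standardized effect: d = |μ_{strain X} − μ_{strain Y}| / σ = |2.99 − 2.88| / 0.46 = 0.2391
Noncentrality parameter: δ = d / √(1/n₁ + 1/n₂) = 0.2391 / √(1/122 + 1/189) = 2.0590
Two-sided α = 0.05 → critical value z_{0.025} = 1.960.
Power = Φ(δ − 1.960) + Φ(−δ − 1.960) = Φ(0.099) + Φ(-4.019) = 0.5395 + 0.0000 = 0.5395.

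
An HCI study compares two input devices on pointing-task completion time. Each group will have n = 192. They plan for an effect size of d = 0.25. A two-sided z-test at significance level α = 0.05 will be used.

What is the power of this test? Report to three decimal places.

Power ≈ 0.688

Noncentrality parameter: δ = d·√(n/2) = 0.25 × √(192/2) = 2.4495
Two-sided α = 0.05 → critical value z_{0.025} = 1.960.
Power = Φ(δ − 1.960) + Φ(−δ − 1.960) = Φ(0.490) + Φ(-4.409) = 0.6878 + 0.0000 = 0.6878.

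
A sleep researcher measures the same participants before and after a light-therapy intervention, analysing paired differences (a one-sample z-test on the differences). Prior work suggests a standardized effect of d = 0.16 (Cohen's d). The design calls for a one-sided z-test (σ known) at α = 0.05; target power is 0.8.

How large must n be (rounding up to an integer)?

n = 242

For power 0.8 need Φ(δ − z_{0.05}) = 0.8, so δ = z_{0.05} + z_{0.20} = 1.645 + 0.842 = 2.486.
δ = d·√n ⇒ n = (δ/d)² = (2.486 / 0.16)² = 241.51.
Rounding up, n = 242.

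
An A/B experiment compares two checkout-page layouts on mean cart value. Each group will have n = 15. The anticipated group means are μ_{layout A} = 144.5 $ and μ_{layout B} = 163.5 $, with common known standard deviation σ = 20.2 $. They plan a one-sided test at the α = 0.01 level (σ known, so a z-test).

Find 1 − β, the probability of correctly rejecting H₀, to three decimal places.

Standardized effect: d = |μ_{layout A} − μ_{layout B}| / σ = |144.5 − 163.5| / 20.2 = 0.9406
Noncentrality parameter: δ = d·√(n/2) = 0.9406 × √(15/2) = 2.5759
One-sided α = 0.01 → critical value z_{0.01} = 2.326.
Power = Φ(δ − 2.326) = Φ(0.250) = 0.5985.

Power ≈ 0.599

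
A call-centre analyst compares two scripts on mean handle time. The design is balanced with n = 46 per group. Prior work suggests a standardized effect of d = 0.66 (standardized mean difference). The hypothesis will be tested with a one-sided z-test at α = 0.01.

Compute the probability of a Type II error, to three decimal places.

Noncentrality parameter: δ = d·√(n/2) = 0.66 × √(46/2) = 3.1652
One-sided α = 0.01 → critical value z_{0.01} = 2.326.
Power = Φ(δ − 2.326) = Φ(0.839) = 0.7992.
Type II error: β = 1 − power = 1 − 0.7992 = 0.2008.

β ≈ 0.201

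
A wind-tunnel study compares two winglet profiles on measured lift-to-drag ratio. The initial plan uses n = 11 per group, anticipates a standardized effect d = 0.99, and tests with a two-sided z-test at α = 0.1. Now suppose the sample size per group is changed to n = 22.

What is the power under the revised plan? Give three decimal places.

Power ≈ 0.949

With n = 22 per group: δ = d·√(n/2) = 0.99 × √(22/2) = 3.2835. Critical value z_{0.05} = 1.645.
Revised power = Φ(δ − 1.645) + Φ(−δ − 1.645) = Φ(1.639) + Φ(-4.928) = 0.9494 + 0.0000 = 0.9494.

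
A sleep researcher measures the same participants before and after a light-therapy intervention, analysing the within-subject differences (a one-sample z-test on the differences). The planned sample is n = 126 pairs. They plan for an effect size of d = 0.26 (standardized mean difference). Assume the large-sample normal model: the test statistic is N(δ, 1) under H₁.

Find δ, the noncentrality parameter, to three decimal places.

The noncentrality parameter scales effect size by the design's sample-size factor: δ = d·√n = 0.26 × √126 = 2.9185

δ ≈ 2.918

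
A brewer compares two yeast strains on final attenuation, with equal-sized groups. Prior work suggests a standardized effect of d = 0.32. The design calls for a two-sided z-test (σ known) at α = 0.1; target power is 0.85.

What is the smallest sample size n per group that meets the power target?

For power 0.85 need Φ(δ − z_{0.05}) = 0.85, so δ = z_{0.05} + z_{0.15} = 1.645 + 1.036 = 2.681.
(The Φ(−δ − z_{α/2}) term is vanishingly small for δ > 0 and is dropped in the standard sample-size formula.)
δ = d·√(n/2) ⇒ n = 2(δ/d)² = 2 × (2.681 / 0.32)² = 140.42.
Rounding up, n = 141 per group.

n = 141 per group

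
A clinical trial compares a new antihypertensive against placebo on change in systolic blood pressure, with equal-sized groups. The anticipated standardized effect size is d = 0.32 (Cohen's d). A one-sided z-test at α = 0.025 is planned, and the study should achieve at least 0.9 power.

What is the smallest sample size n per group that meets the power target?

Set Φ(δ − 1.960) = 0.9; then δ − 1.960 = Φ⁻¹(0.9) = 1.282, giving δ = 3.242.
δ = d·√(n/2) ⇒ n = 2(δ/d)² = 2 × (3.242 / 0.32)² = 205.22.
Rounding up, n = 206 per group.

n = 206 per group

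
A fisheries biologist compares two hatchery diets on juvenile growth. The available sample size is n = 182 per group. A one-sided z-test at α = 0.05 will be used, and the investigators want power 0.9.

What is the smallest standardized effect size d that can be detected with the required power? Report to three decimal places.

Required noncentrality: δ = z_{0.05} + z_{0.10} = 1.645 + 1.282 = 2.926.
δ = d·√(n/2) ⇒ d = δ/√(n/2) = 2.926/√(182/2) = 0.3068.

d ≈ 0.307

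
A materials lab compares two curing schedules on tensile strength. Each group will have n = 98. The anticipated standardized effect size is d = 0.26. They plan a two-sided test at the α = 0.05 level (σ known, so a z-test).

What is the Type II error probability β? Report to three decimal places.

β ≈ 0.556

Noncentrality parameter: δ = d·√(n/2) = 0.26 × √(98/2) = 1.8200
Two-sided α = 0.05 → critical value z_{0.025} = 1.960.
Power = Φ(δ − 1.960) + Φ(−δ − 1.960) = Φ(-0.140) + Φ(-3.780) = 0.4443 + 0.0001 = 0.4444.
Type II error: β = 1 − power = 1 − 0.4444 = 0.5556.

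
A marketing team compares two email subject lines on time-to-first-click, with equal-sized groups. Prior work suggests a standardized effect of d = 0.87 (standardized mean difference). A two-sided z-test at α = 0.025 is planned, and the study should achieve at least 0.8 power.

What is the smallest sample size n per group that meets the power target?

n = 26 per group

For power 0.8 need Φ(δ − z_{0.0125}) = 0.8, so δ = z_{0.0125} + z_{0.20} = 2.241 + 0.842 = 3.083.
(Ignoring the negligible lower-tail rejection probability gives the usual closed-form inversion.)
δ = d·√(n/2) ⇒ n = 2(δ/d)² = 2 × (3.083 / 0.87)² = 25.12.
Round up to the next whole unit.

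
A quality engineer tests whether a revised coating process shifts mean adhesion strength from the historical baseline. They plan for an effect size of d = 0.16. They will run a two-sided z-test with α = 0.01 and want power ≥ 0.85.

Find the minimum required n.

n = 510

For power 0.85 need Φ(δ − z_{0.005}) = 0.85, so δ = z_{0.005} + z_{0.15} = 2.576 + 1.036 = 3.612.
(The Φ(−δ − z_{α/2}) term is vanishingly small for δ > 0 and is dropped in the standard sample-size formula.)
δ = d·√n ⇒ n = (δ/d)² = (3.612 / 0.16)² = 509.70.
Round up to the next whole unit.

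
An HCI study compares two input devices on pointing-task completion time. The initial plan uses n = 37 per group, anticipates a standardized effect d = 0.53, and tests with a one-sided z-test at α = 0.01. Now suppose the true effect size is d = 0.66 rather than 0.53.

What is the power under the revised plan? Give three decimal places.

With d = 0.66: δ = d·√(n/2) = 0.66 × √(37/2) = 2.8388. Critical value z_{0.01} = 2.326.
Revised power = Φ(δ − 2.326) = Φ(0.512) = 0.6958.

Power ≈ 0.696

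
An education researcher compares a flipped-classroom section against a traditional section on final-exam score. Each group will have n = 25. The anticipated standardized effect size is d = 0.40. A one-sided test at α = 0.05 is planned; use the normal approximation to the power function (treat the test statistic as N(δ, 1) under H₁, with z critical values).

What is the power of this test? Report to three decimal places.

Noncentrality parameter: λ = d·√(n/2) = 0.40 × √(25/2) = 1.4142
Critical value for a one-sided test at α = 0.05: z_α = 1.645.
Power = P(Z > 1.645 − λ) = Φ(-0.231) = 0.4088.

Power ≈ 0.409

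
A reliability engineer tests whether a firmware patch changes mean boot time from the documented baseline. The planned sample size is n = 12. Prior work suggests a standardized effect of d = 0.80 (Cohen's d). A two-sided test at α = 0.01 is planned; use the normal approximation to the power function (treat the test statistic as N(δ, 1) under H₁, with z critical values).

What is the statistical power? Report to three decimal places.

Power ≈ 0.577

Noncentrality parameter: δ = d·√n = 0.80 × √12 = 2.7713
Critical value for a two-sided test at α = 0.01: z_{α/2} = 2.576.
Power = Φ(δ − 2.576) + Φ(−δ − 2.576) = Φ(0.195) + Φ(-5.347) = 0.5775 + 0.0000 = 0.5775.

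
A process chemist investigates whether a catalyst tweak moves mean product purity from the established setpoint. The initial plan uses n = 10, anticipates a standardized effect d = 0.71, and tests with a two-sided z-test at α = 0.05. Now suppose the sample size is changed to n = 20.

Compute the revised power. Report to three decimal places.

Power ≈ 0.888

With n = 20: δ = d·√n = 0.71 × √20 = 3.1752. Critical value z_{0.025} = 1.960.
Revised power = Φ(δ − 1.960) + Φ(−δ − 1.960) = Φ(1.215) + Φ(-5.135) = 0.8879 + 0.0000 = 0.8879.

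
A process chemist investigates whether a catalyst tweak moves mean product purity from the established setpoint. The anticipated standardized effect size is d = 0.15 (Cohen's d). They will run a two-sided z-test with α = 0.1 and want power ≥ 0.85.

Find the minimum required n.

For power 0.85 need Φ(δ − z_{0.05}) = 0.85, so δ = z_{0.05} + z_{0.15} = 1.645 + 1.036 = 2.681.
(The Φ(−δ − z_{α/2}) term is vanishingly small for δ > 0 and is dropped in the standard sample-size formula.)
δ = d·√n ⇒ n = (δ/d)² = (2.681 / 0.15)² = 319.52.
Round up to the next whole unit.

n = 320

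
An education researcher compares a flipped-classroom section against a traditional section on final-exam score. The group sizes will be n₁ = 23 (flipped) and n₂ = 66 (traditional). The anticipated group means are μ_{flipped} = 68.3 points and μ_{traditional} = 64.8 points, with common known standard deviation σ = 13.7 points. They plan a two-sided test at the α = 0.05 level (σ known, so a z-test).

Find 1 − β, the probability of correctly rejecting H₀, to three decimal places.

Power ≈ 0.184

Standardized effect: d = |μ_{flipped} − μ_{traditional}| / σ = |68.3 − 64.8| / 13.7 = 0.2555
Noncentrality parameter: δ = d / √(1/n₁ + 1/n₂) = 0.2555 / √(1/23 + 1/66) = 1.0551
Critical value for a two-sided test at α = 0.05: z_{α/2} = 1.960.
Power = Φ(δ − 1.960) + Φ(−δ − 1.960) = Φ(-0.905) + Φ(-3.015) = 0.1828 + 0.0013 = 0.1841.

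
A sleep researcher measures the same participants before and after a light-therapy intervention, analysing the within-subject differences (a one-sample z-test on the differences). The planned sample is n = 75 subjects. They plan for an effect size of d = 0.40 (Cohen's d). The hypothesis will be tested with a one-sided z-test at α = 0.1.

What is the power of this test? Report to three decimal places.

Power ≈ 0.985

Noncentrality parameter: δ = d·√n = 0.40 × √75 = 3.4641
One-sided α = 0.1 → critical value z_{0.1} = 1.282.
Power = P(Z > 1.282 − δ) = Φ(2.183) = 0.9855.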